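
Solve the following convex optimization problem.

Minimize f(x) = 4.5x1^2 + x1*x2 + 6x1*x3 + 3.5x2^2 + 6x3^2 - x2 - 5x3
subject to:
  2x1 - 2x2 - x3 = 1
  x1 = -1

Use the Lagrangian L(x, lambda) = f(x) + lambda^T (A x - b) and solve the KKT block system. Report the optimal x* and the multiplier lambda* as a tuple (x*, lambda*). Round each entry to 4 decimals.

Form the Lagrangian:
  L(x, lambda) = (1/2) x^T Q x + c^T x + lambda^T (A x - b)
Stationarity (grad_x L = 0): Q x + c + A^T lambda = 0.
Primal feasibility: A x = b.

This gives the KKT block system:
  [ Q   A^T ] [ x     ]   [-c ]
  [ A    0  ] [ lambda ] = [ b ]

Solving the linear system:
  x*      = (-1, -1.6727, 0.3455)
  lambda* = (-6.8545, 22.3091)
  f(x*)   = 14.5545

x* = (-1, -1.6727, 0.3455), lambda* = (-6.8545, 22.3091)


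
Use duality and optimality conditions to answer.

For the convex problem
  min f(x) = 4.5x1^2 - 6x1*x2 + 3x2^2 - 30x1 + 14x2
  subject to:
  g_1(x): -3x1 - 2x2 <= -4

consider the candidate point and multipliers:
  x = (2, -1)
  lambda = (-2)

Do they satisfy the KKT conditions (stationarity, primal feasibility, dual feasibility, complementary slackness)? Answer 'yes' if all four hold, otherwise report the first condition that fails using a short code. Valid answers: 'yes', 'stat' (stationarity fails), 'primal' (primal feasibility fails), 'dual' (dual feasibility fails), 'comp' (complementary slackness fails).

Gradient of f: grad f(x) = Q x + c = (-6, -4)
Constraint values g_i(x) = a_i^T x - b_i:
  g_1((2, -1)) = 0
Stationarity residual: grad f(x) + sum_i lambda_i a_i = (0, 0)
  -> stationarity OK
Primal feasibility (all g_i <= 0): OK
Dual feasibility (all lambda_i >= 0): FAILS
Complementary slackness (lambda_i * g_i(x) = 0 for all i): OK

Verdict: the first failing condition is dual_feasibility -> dual.

dual


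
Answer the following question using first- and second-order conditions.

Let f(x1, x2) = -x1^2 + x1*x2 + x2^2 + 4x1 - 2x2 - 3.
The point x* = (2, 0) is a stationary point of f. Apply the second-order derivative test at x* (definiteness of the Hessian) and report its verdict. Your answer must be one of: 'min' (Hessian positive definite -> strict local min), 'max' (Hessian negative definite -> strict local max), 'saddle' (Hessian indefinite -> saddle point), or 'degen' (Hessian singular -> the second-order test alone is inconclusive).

Compute the Hessian H = grad^2 f:
  H = [[-2, 1], [1, 2]]
Verify stationarity: grad f(x*) = H x* + g = (0, 0).
Eigenvalues of H: -2.2361, 2.2361.
Eigenvalues have mixed signs, so H is indefinite -> x* is a saddle point.

saddle


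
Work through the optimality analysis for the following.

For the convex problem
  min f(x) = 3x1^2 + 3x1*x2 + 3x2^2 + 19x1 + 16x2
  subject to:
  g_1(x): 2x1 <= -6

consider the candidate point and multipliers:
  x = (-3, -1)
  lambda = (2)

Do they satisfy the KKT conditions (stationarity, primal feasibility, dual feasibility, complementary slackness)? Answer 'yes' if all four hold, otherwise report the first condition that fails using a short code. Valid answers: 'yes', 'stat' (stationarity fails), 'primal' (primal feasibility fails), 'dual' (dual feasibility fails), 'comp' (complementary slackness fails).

Gradient of f: grad f(x) = Q x + c = (-2, 1)
Constraint values g_i(x) = a_i^T x - b_i:
  g_1((-3, -1)) = 0
Stationarity residual: grad f(x) + sum_i lambda_i a_i = (2, 1)
  -> stationarity FAILS
Primal feasibility (all g_i <= 0): OK
Dual feasibility (all lambda_i >= 0): OK
Complementary slackness (lambda_i * g_i(x) = 0 for all i): OK

Verdict: the first failing condition is stationarity -> stat.

stat


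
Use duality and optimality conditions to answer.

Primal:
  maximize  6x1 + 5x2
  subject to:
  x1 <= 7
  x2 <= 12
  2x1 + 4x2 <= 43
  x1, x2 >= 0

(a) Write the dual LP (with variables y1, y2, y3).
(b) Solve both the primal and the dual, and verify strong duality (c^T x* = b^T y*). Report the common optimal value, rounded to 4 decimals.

The standard primal-dual pair for 'max c^T x s.t. A x <= b, x >= 0' is:
  Dual:  min b^T y  s.t.  A^T y >= c,  y >= 0.

So the dual LP is:
  minimize  7y1 + 12y2 + 43y3
  subject to:
    y1 + 2y3 >= 6
    y2 + 4y3 >= 5
    y1, y2, y3 >= 0

Solving the primal: x* = (7, 7.25).
  primal value c^T x* = 78.25.
Solving the dual: y* = (3.5, 0, 1.25).
  dual value b^T y* = 78.25.
Strong duality: c^T x* = b^T y*. Confirmed.

78.25


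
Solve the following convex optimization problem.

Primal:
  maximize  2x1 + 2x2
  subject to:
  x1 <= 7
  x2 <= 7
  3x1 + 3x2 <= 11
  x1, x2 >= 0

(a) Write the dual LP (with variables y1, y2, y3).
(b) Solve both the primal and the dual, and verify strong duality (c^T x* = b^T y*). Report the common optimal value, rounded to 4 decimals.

The standard primal-dual pair for 'max c^T x s.t. A x <= b, x >= 0' is:
  Dual:  min b^T y  s.t.  A^T y >= c,  y >= 0.

So the dual LP is:
  minimize  7y1 + 7y2 + 11y3
  subject to:
    y1 + 3y3 >= 2
    y2 + 3y3 >= 2
    y1, y2, y3 >= 0

Solving the primal: x* = (3.6667, 0).
  primal value c^T x* = 7.3333.
Solving the dual: y* = (0, 0, 0.6667).
  dual value b^T y* = 7.3333.
Strong duality: c^T x* = b^T y*. Confirmed.

7.3333


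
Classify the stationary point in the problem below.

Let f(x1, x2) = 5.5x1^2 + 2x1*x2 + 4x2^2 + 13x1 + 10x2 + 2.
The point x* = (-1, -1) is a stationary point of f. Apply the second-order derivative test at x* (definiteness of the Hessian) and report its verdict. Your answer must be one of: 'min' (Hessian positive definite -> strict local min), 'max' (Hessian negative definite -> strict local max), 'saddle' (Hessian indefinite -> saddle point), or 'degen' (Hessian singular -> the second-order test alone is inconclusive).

Compute the Hessian H = grad^2 f:
  H = [[11, 2], [2, 8]]
Verify stationarity: grad f(x*) = H x* + g = (0, 0).
Eigenvalues of H: 7, 12.
Both eigenvalues > 0, so H is positive definite -> x* is a strict local min.

min


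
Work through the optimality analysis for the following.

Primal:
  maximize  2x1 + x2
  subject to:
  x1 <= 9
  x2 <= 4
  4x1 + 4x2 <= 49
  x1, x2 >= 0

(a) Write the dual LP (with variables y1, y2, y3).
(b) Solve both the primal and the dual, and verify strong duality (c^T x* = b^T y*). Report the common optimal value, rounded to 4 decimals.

The standard primal-dual pair for 'max c^T x s.t. A x <= b, x >= 0' is:
  Dual:  min b^T y  s.t.  A^T y >= c,  y >= 0.

So the dual LP is:
  minimize  9y1 + 4y2 + 49y3
  subject to:
    y1 + 4y3 >= 2
    y2 + 4y3 >= 1
    y1, y2, y3 >= 0

Solving the primal: x* = (9, 3.25).
  primal value c^T x* = 21.25.
Solving the dual: y* = (1, 0, 0.25).
  dual value b^T y* = 21.25.
Strong duality: c^T x* = b^T y*. Confirmed.

21.25


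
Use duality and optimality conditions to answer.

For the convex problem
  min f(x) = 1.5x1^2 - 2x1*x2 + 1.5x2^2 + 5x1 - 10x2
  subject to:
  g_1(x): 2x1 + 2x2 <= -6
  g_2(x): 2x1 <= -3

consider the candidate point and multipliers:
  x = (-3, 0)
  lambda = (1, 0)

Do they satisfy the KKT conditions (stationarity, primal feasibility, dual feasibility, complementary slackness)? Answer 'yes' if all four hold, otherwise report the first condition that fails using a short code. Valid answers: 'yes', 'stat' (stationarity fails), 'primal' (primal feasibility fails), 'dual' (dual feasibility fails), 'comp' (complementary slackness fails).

Gradient of f: grad f(x) = Q x + c = (-4, -4)
Constraint values g_i(x) = a_i^T x - b_i:
  g_1((-3, 0)) = 0
  g_2((-3, 0)) = -3
Stationarity residual: grad f(x) + sum_i lambda_i a_i = (-2, -2)
  -> stationarity FAILS
Primal feasibility (all g_i <= 0): OK
Dual feasibility (all lambda_i >= 0): OK
Complementary slackness (lambda_i * g_i(x) = 0 for all i): OK

Verdict: the first failing condition is stationarity -> stat.

stat


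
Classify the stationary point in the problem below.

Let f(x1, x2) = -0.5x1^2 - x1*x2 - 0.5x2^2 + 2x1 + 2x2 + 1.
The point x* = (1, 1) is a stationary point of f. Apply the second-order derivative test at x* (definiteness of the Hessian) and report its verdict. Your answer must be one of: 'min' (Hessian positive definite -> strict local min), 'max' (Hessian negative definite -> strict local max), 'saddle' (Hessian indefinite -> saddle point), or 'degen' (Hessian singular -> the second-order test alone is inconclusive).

Compute the Hessian H = grad^2 f:
  H = [[-1, -1], [-1, -1]]
Verify stationarity: grad f(x*) = H x* + g = (0, 0).
Eigenvalues of H: -2, 0.
H has a zero eigenvalue (singular; negative semidefinite but not definite), so H is neither positive definite, negative definite, nor indefinite. The second-order test alone is inconclusive -> degen.
(Indeed, f is constant along the null direction of H through x*, so x* is not a strict local extremum.)

degen


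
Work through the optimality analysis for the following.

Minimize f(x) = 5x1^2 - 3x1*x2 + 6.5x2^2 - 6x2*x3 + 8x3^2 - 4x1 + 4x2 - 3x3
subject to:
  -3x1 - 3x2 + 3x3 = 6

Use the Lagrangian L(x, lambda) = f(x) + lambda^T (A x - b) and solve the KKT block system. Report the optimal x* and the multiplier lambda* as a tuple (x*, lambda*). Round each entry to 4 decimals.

Form the Lagrangian:
  L(x, lambda) = (1/2) x^T Q x + c^T x + lambda^T (A x - b)
Stationarity (grad_x L = 0): Q x + c + A^T lambda = 0.
Primal feasibility: A x = b.

This gives the KKT block system:
  [ Q   A^T ] [ x     ]   [-c ]
  [ A    0  ] [ lambda ] = [ b ]

Solving the linear system:
  x*      = (-0.7074, -0.944, 0.3486)
  lambda* = (-2.7472)
  f(x*)   = 7.2455

x* = (-0.7074, -0.944, 0.3486), lambda* = (-2.7472)


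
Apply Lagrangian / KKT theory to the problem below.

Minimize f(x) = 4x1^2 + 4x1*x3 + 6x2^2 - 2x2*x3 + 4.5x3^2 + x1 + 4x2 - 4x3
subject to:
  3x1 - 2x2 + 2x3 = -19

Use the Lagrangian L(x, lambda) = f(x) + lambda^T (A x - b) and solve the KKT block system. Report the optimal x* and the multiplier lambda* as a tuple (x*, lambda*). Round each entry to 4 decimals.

Form the Lagrangian:
  L(x, lambda) = (1/2) x^T Q x + c^T x + lambda^T (A x - b)
Stationarity (grad_x L = 0): Q x + c + A^T lambda = 0.
Primal feasibility: A x = b.

This gives the KKT block system:
  [ Q   A^T ] [ x     ]   [-c ]
  [ A    0  ] [ lambda ] = [ b ]

Solving the linear system:
  x*      = (-5.2179, 1.9167, 0.2436)
  lambda* = (13.2564)
  f(x*)   = 126.6731

x* = (-5.2179, 1.9167, 0.2436), lambda* = (13.2564)


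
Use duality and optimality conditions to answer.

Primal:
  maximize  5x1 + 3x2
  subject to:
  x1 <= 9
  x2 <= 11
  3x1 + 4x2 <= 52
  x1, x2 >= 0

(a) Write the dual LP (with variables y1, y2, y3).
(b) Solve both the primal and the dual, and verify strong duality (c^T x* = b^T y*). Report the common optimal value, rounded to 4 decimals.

The standard primal-dual pair for 'max c^T x s.t. A x <= b, x >= 0' is:
  Dual:  min b^T y  s.t.  A^T y >= c,  y >= 0.

So the dual LP is:
  minimize  9y1 + 11y2 + 52y3
  subject to:
    y1 + 3y3 >= 5
    y2 + 4y3 >= 3
    y1, y2, y3 >= 0

Solving the primal: x* = (9, 6.25).
  primal value c^T x* = 63.75.
Solving the dual: y* = (2.75, 0, 0.75).
  dual value b^T y* = 63.75.
Strong duality: c^T x* = b^T y*. Confirmed.

63.75


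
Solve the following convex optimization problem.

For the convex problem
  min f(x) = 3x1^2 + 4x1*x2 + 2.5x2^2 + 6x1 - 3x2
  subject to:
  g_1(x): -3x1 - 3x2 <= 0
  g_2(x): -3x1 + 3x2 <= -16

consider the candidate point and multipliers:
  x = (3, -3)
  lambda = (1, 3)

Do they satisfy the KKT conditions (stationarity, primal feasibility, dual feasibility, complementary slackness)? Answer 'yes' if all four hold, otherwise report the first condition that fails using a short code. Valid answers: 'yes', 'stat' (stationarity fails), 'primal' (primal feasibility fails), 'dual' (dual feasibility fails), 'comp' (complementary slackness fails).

Gradient of f: grad f(x) = Q x + c = (12, -6)
Constraint values g_i(x) = a_i^T x - b_i:
  g_1((3, -3)) = 0
  g_2((3, -3)) = -2
Stationarity residual: grad f(x) + sum_i lambda_i a_i = (0, 0)
  -> stationarity OK
Primal feasibility (all g_i <= 0): OK
Dual feasibility (all lambda_i >= 0): OK
Complementary slackness (lambda_i * g_i(x) = 0 for all i): FAILS

Verdict: the first failing condition is complementary_slackness -> comp.

comp


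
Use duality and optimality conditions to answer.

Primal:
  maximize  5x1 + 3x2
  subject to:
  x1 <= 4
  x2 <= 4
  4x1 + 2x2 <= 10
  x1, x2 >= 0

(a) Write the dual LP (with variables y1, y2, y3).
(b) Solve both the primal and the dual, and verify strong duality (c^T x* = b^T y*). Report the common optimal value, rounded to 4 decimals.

The standard primal-dual pair for 'max c^T x s.t. A x <= b, x >= 0' is:
  Dual:  min b^T y  s.t.  A^T y >= c,  y >= 0.

So the dual LP is:
  minimize  4y1 + 4y2 + 10y3
  subject to:
    y1 + 4y3 >= 5
    y2 + 2y3 >= 3
    y1, y2, y3 >= 0

Solving the primal: x* = (0.5, 4).
  primal value c^T x* = 14.5.
Solving the dual: y* = (0, 0.5, 1.25).
  dual value b^T y* = 14.5.
Strong duality: c^T x* = b^T y*. Confirmed.

14.5


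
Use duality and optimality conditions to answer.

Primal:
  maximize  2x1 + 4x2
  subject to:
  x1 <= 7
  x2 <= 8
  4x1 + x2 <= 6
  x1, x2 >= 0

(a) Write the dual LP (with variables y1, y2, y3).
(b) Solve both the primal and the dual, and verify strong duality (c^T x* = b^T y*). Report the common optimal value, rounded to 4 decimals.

The standard primal-dual pair for 'max c^T x s.t. A x <= b, x >= 0' is:
  Dual:  min b^T y  s.t.  A^T y >= c,  y >= 0.

So the dual LP is:
  minimize  7y1 + 8y2 + 6y3
  subject to:
    y1 + 4y3 >= 2
    y2 + y3 >= 4
    y1, y2, y3 >= 0

Solving the primal: x* = (0, 6).
  primal value c^T x* = 24.
Solving the dual: y* = (0, 0, 4).
  dual value b^T y* = 24.
Strong duality: c^T x* = b^T y*. Confirmed.

24


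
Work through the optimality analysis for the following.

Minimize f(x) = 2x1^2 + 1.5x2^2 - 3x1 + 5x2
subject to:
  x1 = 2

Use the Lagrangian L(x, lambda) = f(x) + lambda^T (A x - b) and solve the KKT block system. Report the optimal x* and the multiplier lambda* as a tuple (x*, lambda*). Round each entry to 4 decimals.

Form the Lagrangian:
  L(x, lambda) = (1/2) x^T Q x + c^T x + lambda^T (A x - b)
Stationarity (grad_x L = 0): Q x + c + A^T lambda = 0.
Primal feasibility: A x = b.

This gives the KKT block system:
  [ Q   A^T ] [ x     ]   [-c ]
  [ A    0  ] [ lambda ] = [ b ]

Solving the linear system:
  x*      = (2, -1.6667)
  lambda* = (-5)
  f(x*)   = -2.1667

x* = (2, -1.6667), lambda* = (-5)


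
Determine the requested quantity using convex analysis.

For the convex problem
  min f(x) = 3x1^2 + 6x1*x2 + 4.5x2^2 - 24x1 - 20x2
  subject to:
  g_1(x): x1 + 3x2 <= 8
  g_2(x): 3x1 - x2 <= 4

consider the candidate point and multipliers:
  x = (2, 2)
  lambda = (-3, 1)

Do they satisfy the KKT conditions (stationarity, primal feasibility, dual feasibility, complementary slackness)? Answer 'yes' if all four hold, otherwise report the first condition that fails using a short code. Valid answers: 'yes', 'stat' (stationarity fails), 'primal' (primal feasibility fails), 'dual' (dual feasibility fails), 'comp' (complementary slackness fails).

Gradient of f: grad f(x) = Q x + c = (0, 10)
Constraint values g_i(x) = a_i^T x - b_i:
  g_1((2, 2)) = 0
  g_2((2, 2)) = 0
Stationarity residual: grad f(x) + sum_i lambda_i a_i = (0, 0)
  -> stationarity OK
Primal feasibility (all g_i <= 0): OK
Dual feasibility (all lambda_i >= 0): FAILS
Complementary slackness (lambda_i * g_i(x) = 0 for all i): OK

Verdict: the first failing condition is dual_feasibility -> dual.

dual


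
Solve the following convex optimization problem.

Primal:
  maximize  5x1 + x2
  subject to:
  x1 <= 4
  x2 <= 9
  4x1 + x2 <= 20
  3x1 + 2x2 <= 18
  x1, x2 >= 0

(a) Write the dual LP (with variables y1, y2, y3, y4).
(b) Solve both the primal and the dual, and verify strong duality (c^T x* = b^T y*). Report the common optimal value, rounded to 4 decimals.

The standard primal-dual pair for 'max c^T x s.t. A x <= b, x >= 0' is:
  Dual:  min b^T y  s.t.  A^T y >= c,  y >= 0.

So the dual LP is:
  minimize  4y1 + 9y2 + 20y3 + 18y4
  subject to:
    y1 + 4y3 + 3y4 >= 5
    y2 + y3 + 2y4 >= 1
    y1, y2, y3, y4 >= 0

Solving the primal: x* = (4, 3).
  primal value c^T x* = 23.
Solving the dual: y* = (3.5, 0, 0, 0.5).
  dual value b^T y* = 23.
Strong duality: c^T x* = b^T y*. Confirmed.

23


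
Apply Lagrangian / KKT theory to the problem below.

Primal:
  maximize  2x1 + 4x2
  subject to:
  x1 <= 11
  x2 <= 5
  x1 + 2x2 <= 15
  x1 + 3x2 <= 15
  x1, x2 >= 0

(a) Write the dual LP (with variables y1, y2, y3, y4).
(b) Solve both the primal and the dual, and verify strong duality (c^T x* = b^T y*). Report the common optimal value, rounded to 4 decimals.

The standard primal-dual pair for 'max c^T x s.t. A x <= b, x >= 0' is:
  Dual:  min b^T y  s.t.  A^T y >= c,  y >= 0.

So the dual LP is:
  minimize  11y1 + 5y2 + 15y3 + 15y4
  subject to:
    y1 + y3 + y4 >= 2
    y2 + 2y3 + 3y4 >= 4
    y1, y2, y3, y4 >= 0

Solving the primal: x* = (11, 1.3333).
  primal value c^T x* = 27.3333.
Solving the dual: y* = (0.6667, 0, 0, 1.3333).
  dual value b^T y* = 27.3333.
Strong duality: c^T x* = b^T y*. Confirmed.

27.3333


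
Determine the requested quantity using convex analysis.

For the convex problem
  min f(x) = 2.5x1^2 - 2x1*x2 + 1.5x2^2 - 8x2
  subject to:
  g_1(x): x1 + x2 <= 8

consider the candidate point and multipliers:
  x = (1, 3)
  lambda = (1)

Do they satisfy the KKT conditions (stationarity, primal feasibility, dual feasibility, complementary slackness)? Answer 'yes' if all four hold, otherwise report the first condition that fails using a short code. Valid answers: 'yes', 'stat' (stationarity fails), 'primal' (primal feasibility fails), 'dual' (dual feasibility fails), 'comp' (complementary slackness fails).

Gradient of f: grad f(x) = Q x + c = (-1, -1)
Constraint values g_i(x) = a_i^T x - b_i:
  g_1((1, 3)) = -4
Stationarity residual: grad f(x) + sum_i lambda_i a_i = (0, 0)
  -> stationarity OK
Primal feasibility (all g_i <= 0): OK
Dual feasibility (all lambda_i >= 0): OK
Complementary slackness (lambda_i * g_i(x) = 0 for all i): FAILS

Verdict: the first failing condition is complementary_slackness -> comp.

comp


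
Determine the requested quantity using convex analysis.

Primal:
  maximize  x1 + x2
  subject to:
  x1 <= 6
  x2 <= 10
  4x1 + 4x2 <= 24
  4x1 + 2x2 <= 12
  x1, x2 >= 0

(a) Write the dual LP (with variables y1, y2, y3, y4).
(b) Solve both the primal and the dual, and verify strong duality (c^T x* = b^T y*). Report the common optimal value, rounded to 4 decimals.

The standard primal-dual pair for 'max c^T x s.t. A x <= b, x >= 0' is:
  Dual:  min b^T y  s.t.  A^T y >= c,  y >= 0.

So the dual LP is:
  minimize  6y1 + 10y2 + 24y3 + 12y4
  subject to:
    y1 + 4y3 + 4y4 >= 1
    y2 + 4y3 + 2y4 >= 1
    y1, y2, y3, y4 >= 0

Solving the primal: x* = (0, 6).
  primal value c^T x* = 6.
Solving the dual: y* = (0, 0, 0, 0.5).
  dual value b^T y* = 6.
Strong duality: c^T x* = b^T y*. Confirmed.

6


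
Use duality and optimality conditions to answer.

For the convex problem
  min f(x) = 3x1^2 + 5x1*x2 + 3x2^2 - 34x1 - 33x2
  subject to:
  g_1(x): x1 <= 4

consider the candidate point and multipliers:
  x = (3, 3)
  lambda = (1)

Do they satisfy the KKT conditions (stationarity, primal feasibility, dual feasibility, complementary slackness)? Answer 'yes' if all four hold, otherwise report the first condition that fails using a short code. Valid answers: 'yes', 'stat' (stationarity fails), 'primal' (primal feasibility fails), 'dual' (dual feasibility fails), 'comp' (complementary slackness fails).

Gradient of f: grad f(x) = Q x + c = (-1, 0)
Constraint values g_i(x) = a_i^T x - b_i:
  g_1((3, 3)) = -1
Stationarity residual: grad f(x) + sum_i lambda_i a_i = (0, 0)
  -> stationarity OK
Primal feasibility (all g_i <= 0): OK
Dual feasibility (all lambda_i >= 0): OK
Complementary slackness (lambda_i * g_i(x) = 0 for all i): FAILS

Verdict: the first failing condition is complementary_slackness -> comp.

comp


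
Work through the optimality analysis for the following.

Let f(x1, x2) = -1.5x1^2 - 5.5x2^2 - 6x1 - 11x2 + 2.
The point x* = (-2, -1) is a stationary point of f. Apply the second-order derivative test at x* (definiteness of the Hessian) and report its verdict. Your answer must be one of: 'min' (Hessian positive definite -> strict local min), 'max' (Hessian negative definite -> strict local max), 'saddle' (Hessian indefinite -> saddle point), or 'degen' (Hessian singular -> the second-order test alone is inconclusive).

Compute the Hessian H = grad^2 f:
  H = [[-3, 0], [0, -11]]
Verify stationarity: grad f(x*) = H x* + g = (0, 0).
Eigenvalues of H: -11, -3.
Both eigenvalues < 0, so H is negative definite -> x* is a strict local max.

max


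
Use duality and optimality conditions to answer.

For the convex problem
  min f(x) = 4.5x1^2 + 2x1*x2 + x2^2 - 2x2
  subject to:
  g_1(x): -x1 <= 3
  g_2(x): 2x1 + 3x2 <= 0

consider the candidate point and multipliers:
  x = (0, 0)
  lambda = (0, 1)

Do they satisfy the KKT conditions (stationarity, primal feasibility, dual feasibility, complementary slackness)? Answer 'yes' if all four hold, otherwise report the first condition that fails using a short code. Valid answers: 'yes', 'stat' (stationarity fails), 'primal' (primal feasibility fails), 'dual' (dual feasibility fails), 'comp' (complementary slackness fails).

Gradient of f: grad f(x) = Q x + c = (0, -2)
Constraint values g_i(x) = a_i^T x - b_i:
  g_1((0, 0)) = -3
  g_2((0, 0)) = 0
Stationarity residual: grad f(x) + sum_i lambda_i a_i = (2, 1)
  -> stationarity FAILS
Primal feasibility (all g_i <= 0): OK
Dual feasibility (all lambda_i >= 0): OK
Complementary slackness (lambda_i * g_i(x) = 0 for all i): OK

Verdict: the first failing condition is stationarity -> stat.

stat


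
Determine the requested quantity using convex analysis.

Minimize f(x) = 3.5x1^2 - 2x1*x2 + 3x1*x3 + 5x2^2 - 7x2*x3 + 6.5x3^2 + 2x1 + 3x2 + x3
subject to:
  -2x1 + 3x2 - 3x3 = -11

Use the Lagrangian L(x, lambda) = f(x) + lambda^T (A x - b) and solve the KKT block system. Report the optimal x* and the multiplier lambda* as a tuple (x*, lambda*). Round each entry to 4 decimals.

Form the Lagrangian:
  L(x, lambda) = (1/2) x^T Q x + c^T x + lambda^T (A x - b)
Stationarity (grad_x L = 0): Q x + c + A^T lambda = 0.
Primal feasibility: A x = b.

This gives the KKT block system:
  [ Q   A^T ] [ x     ]   [-c ]
  [ A    0  ] [ lambda ] = [ b ]

Solving the linear system:
  x*      = (1.3857, -2.427, 0.3159)
  lambda* = (8.7508)
  f(x*)   = 46.0325

x* = (1.3857, -2.427, 0.3159), lambda* = (8.7508)


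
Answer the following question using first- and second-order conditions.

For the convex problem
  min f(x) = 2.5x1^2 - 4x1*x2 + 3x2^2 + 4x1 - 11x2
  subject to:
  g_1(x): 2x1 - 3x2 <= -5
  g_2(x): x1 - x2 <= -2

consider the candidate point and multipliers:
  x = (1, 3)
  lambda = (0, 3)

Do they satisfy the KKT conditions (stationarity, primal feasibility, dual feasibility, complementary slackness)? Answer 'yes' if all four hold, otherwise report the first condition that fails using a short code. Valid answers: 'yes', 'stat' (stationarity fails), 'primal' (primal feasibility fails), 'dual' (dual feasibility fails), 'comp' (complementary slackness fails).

Gradient of f: grad f(x) = Q x + c = (-3, 3)
Constraint values g_i(x) = a_i^T x - b_i:
  g_1((1, 3)) = -2
  g_2((1, 3)) = 0
Stationarity residual: grad f(x) + sum_i lambda_i a_i = (0, 0)
  -> stationarity OK
Primal feasibility (all g_i <= 0): OK
Dual feasibility (all lambda_i >= 0): OK
Complementary slackness (lambda_i * g_i(x) = 0 for all i): OK

Verdict: yes, KKT holds.

yes


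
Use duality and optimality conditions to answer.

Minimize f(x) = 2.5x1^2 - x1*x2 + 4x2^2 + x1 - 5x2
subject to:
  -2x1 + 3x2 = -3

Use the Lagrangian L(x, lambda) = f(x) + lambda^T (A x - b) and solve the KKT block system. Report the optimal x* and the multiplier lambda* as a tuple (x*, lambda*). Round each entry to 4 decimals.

Form the Lagrangian:
  L(x, lambda) = (1/2) x^T Q x + c^T x + lambda^T (A x - b)
Stationarity (grad_x L = 0): Q x + c + A^T lambda = 0.
Primal feasibility: A x = b.

This gives the KKT block system:
  [ Q   A^T ] [ x     ]   [-c ]
  [ A    0  ] [ lambda ] = [ b ]

Solving the linear system:
  x*      = (0.9231, -0.3846)
  lambda* = (3)
  f(x*)   = 5.9231

x* = (0.9231, -0.3846), lambda* = (3)


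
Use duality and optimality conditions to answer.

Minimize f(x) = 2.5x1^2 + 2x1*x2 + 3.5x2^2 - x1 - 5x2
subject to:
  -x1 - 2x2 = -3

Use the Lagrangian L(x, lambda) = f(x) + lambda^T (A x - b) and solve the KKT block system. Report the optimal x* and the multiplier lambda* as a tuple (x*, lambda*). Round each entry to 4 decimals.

Form the Lagrangian:
  L(x, lambda) = (1/2) x^T Q x + c^T x + lambda^T (A x - b)
Stationarity (grad_x L = 0): Q x + c + A^T lambda = 0.
Primal feasibility: A x = b.

This gives the KKT block system:
  [ Q   A^T ] [ x     ]   [-c ]
  [ A    0  ] [ lambda ] = [ b ]

Solving the linear system:
  x*      = (0.1579, 1.4211)
  lambda* = (2.6316)
  f(x*)   = 0.3158

x* = (0.1579, 1.4211), lambda* = (2.6316)


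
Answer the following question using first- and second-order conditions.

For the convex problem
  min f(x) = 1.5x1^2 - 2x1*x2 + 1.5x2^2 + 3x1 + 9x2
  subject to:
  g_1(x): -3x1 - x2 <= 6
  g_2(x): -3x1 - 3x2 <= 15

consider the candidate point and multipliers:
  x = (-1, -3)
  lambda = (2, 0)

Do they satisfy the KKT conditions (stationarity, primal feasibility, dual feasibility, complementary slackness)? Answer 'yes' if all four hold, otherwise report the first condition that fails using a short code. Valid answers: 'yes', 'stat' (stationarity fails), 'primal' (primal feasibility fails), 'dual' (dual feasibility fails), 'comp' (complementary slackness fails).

Gradient of f: grad f(x) = Q x + c = (6, 2)
Constraint values g_i(x) = a_i^T x - b_i:
  g_1((-1, -3)) = 0
  g_2((-1, -3)) = -3
Stationarity residual: grad f(x) + sum_i lambda_i a_i = (0, 0)
  -> stationarity OK
Primal feasibility (all g_i <= 0): OK
Dual feasibility (all lambda_i >= 0): OK
Complementary slackness (lambda_i * g_i(x) = 0 for all i): OK

Verdict: yes, KKT holds.

yes


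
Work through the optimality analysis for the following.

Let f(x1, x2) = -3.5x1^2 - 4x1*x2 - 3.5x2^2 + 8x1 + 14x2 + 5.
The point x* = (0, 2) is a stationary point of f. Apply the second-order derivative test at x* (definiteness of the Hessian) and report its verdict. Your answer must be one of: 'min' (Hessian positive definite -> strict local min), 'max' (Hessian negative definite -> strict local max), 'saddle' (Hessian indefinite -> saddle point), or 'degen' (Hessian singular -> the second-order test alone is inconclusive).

Compute the Hessian H = grad^2 f:
  H = [[-7, -4], [-4, -7]]
Verify stationarity: grad f(x*) = H x* + g = (0, 0).
Eigenvalues of H: -11, -3.
Both eigenvalues < 0, so H is negative definite -> x* is a strict local max.

max


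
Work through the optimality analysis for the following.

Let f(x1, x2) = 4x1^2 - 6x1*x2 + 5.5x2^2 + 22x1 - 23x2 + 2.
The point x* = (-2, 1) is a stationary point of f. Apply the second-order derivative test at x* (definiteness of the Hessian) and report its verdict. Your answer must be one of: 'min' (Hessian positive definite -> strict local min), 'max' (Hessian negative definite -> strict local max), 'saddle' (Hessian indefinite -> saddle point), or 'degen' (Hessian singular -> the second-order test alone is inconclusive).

Compute the Hessian H = grad^2 f:
  H = [[8, -6], [-6, 11]]
Verify stationarity: grad f(x*) = H x* + g = (0, 0).
Eigenvalues of H: 3.3153, 15.6847.
Both eigenvalues > 0, so H is positive definite -> x* is a strict local min.

min


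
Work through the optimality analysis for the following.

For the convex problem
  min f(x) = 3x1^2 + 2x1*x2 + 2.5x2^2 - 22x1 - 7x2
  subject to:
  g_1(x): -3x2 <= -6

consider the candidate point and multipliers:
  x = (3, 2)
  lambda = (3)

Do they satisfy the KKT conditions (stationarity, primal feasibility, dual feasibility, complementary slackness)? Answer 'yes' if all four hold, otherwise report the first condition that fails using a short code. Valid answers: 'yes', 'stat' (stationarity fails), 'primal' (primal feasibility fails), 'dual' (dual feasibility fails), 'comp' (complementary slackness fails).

Gradient of f: grad f(x) = Q x + c = (0, 9)
Constraint values g_i(x) = a_i^T x - b_i:
  g_1((3, 2)) = 0
Stationarity residual: grad f(x) + sum_i lambda_i a_i = (0, 0)
  -> stationarity OK
Primal feasibility (all g_i <= 0): OK
Dual feasibility (all lambda_i >= 0): OK
Complementary slackness (lambda_i * g_i(x) = 0 for all i): OK

Verdict: yes, KKT holds.

yes


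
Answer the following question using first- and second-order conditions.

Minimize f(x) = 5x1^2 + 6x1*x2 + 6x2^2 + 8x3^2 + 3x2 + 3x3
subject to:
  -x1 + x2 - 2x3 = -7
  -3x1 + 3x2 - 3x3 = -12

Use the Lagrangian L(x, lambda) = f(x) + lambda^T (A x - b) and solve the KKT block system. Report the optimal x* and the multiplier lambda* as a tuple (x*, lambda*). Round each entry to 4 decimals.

Form the Lagrangian:
  L(x, lambda) = (1/2) x^T Q x + c^T x + lambda^T (A x - b)
Stationarity (grad_x L = 0): Q x + c + A^T lambda = 0.
Primal feasibility: A x = b.

This gives the KKT block system:
  [ Q   A^T ] [ x     ]   [-c ]
  [ A    0  ] [ lambda ] = [ b ]

Solving the linear system:
  x*      = (0.4412, -0.5588, 3)
  lambda* = (49.9412, -16.2941)
  f(x*)   = 80.6912

x* = (0.4412, -0.5588, 3), lambda* = (49.9412, -16.2941)


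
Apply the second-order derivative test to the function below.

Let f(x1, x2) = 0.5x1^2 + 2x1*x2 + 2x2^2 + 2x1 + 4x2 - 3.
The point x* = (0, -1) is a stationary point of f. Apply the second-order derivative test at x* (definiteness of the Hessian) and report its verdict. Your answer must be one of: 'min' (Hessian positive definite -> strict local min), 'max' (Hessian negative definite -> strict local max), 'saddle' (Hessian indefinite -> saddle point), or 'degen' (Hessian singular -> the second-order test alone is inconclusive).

Compute the Hessian H = grad^2 f:
  H = [[1, 2], [2, 4]]
Verify stationarity: grad f(x*) = H x* + g = (0, 0).
Eigenvalues of H: 0, 5.
H has a zero eigenvalue (singular; positive semidefinite but not definite), so H is neither positive definite, negative definite, nor indefinite. The second-order test alone is inconclusive -> degen.
(Indeed, f is constant along the null direction of H through x*, so x* is not a strict local extremum.)

degen


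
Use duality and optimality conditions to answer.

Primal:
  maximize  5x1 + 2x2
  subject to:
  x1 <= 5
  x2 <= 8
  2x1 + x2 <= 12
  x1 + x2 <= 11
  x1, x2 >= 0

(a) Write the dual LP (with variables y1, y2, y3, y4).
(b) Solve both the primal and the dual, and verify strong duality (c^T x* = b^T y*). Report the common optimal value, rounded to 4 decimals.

The standard primal-dual pair for 'max c^T x s.t. A x <= b, x >= 0' is:
  Dual:  min b^T y  s.t.  A^T y >= c,  y >= 0.

So the dual LP is:
  minimize  5y1 + 8y2 + 12y3 + 11y4
  subject to:
    y1 + 2y3 + y4 >= 5
    y2 + y3 + y4 >= 2
    y1, y2, y3, y4 >= 0

Solving the primal: x* = (5, 2).
  primal value c^T x* = 29.
Solving the dual: y* = (1, 0, 2, 0).
  dual value b^T y* = 29.
Strong duality: c^T x* = b^T y*. Confirmed.

29


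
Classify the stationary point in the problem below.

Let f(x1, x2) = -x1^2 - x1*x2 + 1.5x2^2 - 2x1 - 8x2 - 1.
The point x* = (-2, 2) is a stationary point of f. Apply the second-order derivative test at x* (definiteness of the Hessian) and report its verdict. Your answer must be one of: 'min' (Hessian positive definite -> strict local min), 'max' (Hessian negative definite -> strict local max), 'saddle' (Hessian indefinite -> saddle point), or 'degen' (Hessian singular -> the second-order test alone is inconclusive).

Compute the Hessian H = grad^2 f:
  H = [[-2, -1], [-1, 3]]
Verify stationarity: grad f(x*) = H x* + g = (0, 0).
Eigenvalues of H: -2.1926, 3.1926.
Eigenvalues have mixed signs, so H is indefinite -> x* is a saddle point.

saddle


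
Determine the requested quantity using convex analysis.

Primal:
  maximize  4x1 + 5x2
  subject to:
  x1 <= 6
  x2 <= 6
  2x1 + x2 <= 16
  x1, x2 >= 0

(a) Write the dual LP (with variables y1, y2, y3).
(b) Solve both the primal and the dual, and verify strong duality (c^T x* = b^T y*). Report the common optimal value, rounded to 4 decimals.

The standard primal-dual pair for 'max c^T x s.t. A x <= b, x >= 0' is:
  Dual:  min b^T y  s.t.  A^T y >= c,  y >= 0.

So the dual LP is:
  minimize  6y1 + 6y2 + 16y3
  subject to:
    y1 + 2y3 >= 4
    y2 + y3 >= 5
    y1, y2, y3 >= 0

Solving the primal: x* = (5, 6).
  primal value c^T x* = 50.
Solving the dual: y* = (0, 3, 2).
  dual value b^T y* = 50.
Strong duality: c^T x* = b^T y*. Confirmed.

50


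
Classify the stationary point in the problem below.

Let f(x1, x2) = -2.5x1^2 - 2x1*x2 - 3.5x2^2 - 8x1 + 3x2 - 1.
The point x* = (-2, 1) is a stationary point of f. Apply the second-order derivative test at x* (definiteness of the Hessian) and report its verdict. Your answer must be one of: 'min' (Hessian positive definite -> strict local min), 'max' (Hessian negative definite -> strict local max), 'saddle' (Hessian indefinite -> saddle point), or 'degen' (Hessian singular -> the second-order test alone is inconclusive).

Compute the Hessian H = grad^2 f:
  H = [[-5, -2], [-2, -7]]
Verify stationarity: grad f(x*) = H x* + g = (0, 0).
Eigenvalues of H: -8.2361, -3.7639.
Both eigenvalues < 0, so H is negative definite -> x* is a strict local max.

max


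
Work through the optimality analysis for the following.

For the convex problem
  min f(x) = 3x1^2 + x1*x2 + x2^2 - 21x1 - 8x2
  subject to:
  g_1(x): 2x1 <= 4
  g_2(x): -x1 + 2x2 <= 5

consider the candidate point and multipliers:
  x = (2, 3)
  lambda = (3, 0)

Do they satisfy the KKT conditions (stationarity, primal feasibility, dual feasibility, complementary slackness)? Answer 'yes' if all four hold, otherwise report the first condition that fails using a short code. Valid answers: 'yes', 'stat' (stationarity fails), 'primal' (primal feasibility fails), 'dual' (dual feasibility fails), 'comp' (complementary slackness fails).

Gradient of f: grad f(x) = Q x + c = (-6, 0)
Constraint values g_i(x) = a_i^T x - b_i:
  g_1((2, 3)) = 0
  g_2((2, 3)) = -1
Stationarity residual: grad f(x) + sum_i lambda_i a_i = (0, 0)
  -> stationarity OK
Primal feasibility (all g_i <= 0): OK
Dual feasibility (all lambda_i >= 0): OK
Complementary slackness (lambda_i * g_i(x) = 0 for all i): OK

Verdict: yes, KKT holds.

yes


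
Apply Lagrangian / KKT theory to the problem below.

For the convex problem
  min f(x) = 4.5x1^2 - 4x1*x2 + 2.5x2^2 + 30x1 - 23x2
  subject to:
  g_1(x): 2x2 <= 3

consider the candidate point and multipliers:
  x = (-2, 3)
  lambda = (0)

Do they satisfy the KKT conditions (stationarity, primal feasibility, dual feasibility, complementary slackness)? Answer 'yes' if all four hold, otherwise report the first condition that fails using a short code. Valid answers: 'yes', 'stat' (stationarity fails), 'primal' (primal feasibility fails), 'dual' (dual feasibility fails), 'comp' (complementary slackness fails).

Gradient of f: grad f(x) = Q x + c = (0, 0)
Constraint values g_i(x) = a_i^T x - b_i:
  g_1((-2, 3)) = 3
Stationarity residual: grad f(x) + sum_i lambda_i a_i = (0, 0)
  -> stationarity OK
Primal feasibility (all g_i <= 0): FAILS
Dual feasibility (all lambda_i >= 0): OK
Complementary slackness (lambda_i * g_i(x) = 0 for all i): OK

Verdict: the first failing condition is primal_feasibility -> primal.

primal


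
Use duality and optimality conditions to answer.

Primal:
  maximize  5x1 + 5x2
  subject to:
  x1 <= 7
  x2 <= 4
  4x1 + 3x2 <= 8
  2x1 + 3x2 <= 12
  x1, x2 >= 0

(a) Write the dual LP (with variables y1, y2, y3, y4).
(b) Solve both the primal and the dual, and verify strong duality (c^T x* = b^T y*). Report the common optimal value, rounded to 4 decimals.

The standard primal-dual pair for 'max c^T x s.t. A x <= b, x >= 0' is:
  Dual:  min b^T y  s.t.  A^T y >= c,  y >= 0.

So the dual LP is:
  minimize  7y1 + 4y2 + 8y3 + 12y4
  subject to:
    y1 + 4y3 + 2y4 >= 5
    y2 + 3y3 + 3y4 >= 5
    y1, y2, y3, y4 >= 0

Solving the primal: x* = (0, 2.6667).
  primal value c^T x* = 13.3333.
Solving the dual: y* = (0, 0, 1.6667, 0).
  dual value b^T y* = 13.3333.
Strong duality: c^T x* = b^T y*. Confirmed.

13.3333


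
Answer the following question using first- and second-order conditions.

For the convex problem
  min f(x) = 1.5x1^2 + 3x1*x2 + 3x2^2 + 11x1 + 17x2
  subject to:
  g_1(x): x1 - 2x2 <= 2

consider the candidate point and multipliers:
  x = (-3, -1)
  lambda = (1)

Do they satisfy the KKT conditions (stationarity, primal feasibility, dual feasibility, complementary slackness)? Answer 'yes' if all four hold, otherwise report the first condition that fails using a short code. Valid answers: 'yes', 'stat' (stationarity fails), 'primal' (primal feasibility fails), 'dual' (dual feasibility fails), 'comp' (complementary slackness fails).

Gradient of f: grad f(x) = Q x + c = (-1, 2)
Constraint values g_i(x) = a_i^T x - b_i:
  g_1((-3, -1)) = -3
Stationarity residual: grad f(x) + sum_i lambda_i a_i = (0, 0)
  -> stationarity OK
Primal feasibility (all g_i <= 0): OK
Dual feasibility (all lambda_i >= 0): OK
Complementary slackness (lambda_i * g_i(x) = 0 for all i): FAILS

Verdict: the first failing condition is complementary_slackness -> comp.

comp


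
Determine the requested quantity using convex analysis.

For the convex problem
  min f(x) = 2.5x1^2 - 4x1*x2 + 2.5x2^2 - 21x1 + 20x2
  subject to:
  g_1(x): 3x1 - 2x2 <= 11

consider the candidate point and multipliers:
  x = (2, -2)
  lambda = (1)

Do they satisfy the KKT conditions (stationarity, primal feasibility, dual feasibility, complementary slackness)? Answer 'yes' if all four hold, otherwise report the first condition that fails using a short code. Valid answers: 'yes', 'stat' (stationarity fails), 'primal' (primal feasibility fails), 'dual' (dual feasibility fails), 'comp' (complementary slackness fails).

Gradient of f: grad f(x) = Q x + c = (-3, 2)
Constraint values g_i(x) = a_i^T x - b_i:
  g_1((2, -2)) = -1
Stationarity residual: grad f(x) + sum_i lambda_i a_i = (0, 0)
  -> stationarity OK
Primal feasibility (all g_i <= 0): OK
Dual feasibility (all lambda_i >= 0): OK
Complementary slackness (lambda_i * g_i(x) = 0 for all i): FAILS

Verdict: the first failing condition is complementary_slackness -> comp.

comp


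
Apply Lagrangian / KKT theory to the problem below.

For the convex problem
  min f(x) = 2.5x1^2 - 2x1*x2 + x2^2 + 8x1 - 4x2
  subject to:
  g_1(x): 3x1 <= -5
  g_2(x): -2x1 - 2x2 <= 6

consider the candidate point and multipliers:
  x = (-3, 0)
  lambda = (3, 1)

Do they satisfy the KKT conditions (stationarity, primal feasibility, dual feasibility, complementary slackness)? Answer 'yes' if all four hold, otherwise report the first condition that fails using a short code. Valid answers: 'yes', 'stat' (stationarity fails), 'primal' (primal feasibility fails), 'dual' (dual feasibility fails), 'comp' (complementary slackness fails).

Gradient of f: grad f(x) = Q x + c = (-7, 2)
Constraint values g_i(x) = a_i^T x - b_i:
  g_1((-3, 0)) = -4
  g_2((-3, 0)) = 0
Stationarity residual: grad f(x) + sum_i lambda_i a_i = (0, 0)
  -> stationarity OK
Primal feasibility (all g_i <= 0): OK
Dual feasibility (all lambda_i >= 0): OK
Complementary slackness (lambda_i * g_i(x) = 0 for all i): FAILS

Verdict: the first failing condition is complementary_slackness -> comp.

comp


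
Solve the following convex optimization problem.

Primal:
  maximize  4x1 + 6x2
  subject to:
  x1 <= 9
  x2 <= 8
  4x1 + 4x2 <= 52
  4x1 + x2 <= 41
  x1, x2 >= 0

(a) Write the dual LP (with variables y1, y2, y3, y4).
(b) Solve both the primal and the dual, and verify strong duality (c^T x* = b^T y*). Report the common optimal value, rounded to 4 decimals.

The standard primal-dual pair for 'max c^T x s.t. A x <= b, x >= 0' is:
  Dual:  min b^T y  s.t.  A^T y >= c,  y >= 0.

So the dual LP is:
  minimize  9y1 + 8y2 + 52y3 + 41y4
  subject to:
    y1 + 4y3 + 4y4 >= 4
    y2 + 4y3 + y4 >= 6
    y1, y2, y3, y4 >= 0

Solving the primal: x* = (5, 8).
  primal value c^T x* = 68.
Solving the dual: y* = (0, 2, 1, 0).
  dual value b^T y* = 68.
Strong duality: c^T x* = b^T y*. Confirmed.

68
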